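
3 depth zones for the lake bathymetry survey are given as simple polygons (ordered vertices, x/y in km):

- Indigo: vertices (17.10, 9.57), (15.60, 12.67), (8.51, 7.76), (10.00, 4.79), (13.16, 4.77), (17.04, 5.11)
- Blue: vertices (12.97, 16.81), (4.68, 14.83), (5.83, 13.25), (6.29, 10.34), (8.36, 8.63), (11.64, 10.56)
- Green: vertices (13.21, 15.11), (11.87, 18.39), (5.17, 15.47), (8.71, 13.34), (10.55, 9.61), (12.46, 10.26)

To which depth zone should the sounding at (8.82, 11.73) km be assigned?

Blue

Cast a ray rightward from (8.82, 11.73). For each polygon, the edges (by vertex number in listed order) whose endpoints lie on opposite sides of y = 11.73, where each meets that height, and whether that is right or left of the point:
Indigo: 1–2 at x≈16.055 (right), 2–3 at x≈14.243 (right) → 2 crossings.
Blue: 3–4 at x≈6.070 (left), 6–1 at x≈11.889 (right) → 1 crossing.
Green: 4–5 at x≈9.504 (right), 6–1 at x≈12.687 (right) → 2 crossings.
Only Blue has an odd count, so the point is inside Blue.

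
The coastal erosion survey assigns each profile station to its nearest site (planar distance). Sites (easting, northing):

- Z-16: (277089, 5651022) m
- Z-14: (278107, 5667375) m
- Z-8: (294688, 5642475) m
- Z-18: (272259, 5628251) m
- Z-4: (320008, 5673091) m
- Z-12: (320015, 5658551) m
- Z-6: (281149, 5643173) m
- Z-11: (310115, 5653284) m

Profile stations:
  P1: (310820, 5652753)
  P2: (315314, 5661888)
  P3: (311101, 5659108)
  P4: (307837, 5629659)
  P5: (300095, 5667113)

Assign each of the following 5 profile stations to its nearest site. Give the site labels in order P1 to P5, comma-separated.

Z-11, Z-12, Z-11, Z-8, Z-11

P1 → Z-11 (d²=778986.00)
P2 → Z-12 (d²=33234970.00)
P3 → Z-11 (d²=34891172.00)
P4 → Z-8 (d²=337146057.00)
P5 → Z-11 (d²=291641641.00)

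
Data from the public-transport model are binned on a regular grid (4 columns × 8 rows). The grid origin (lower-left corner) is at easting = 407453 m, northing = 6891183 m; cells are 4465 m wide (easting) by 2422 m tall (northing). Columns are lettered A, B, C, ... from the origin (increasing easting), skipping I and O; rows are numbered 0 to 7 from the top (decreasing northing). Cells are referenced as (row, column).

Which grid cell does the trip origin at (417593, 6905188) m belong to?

(2, C)

Column index: ⌊(417593 − 407453) / 4465⌋ = ⌊2.271⌋ = 2 → column C
Row offset from origin: ⌊(6905188 − 6891183) / 2422⌋ = ⌊5.782⌋ = 5 → row 2 (counted from top)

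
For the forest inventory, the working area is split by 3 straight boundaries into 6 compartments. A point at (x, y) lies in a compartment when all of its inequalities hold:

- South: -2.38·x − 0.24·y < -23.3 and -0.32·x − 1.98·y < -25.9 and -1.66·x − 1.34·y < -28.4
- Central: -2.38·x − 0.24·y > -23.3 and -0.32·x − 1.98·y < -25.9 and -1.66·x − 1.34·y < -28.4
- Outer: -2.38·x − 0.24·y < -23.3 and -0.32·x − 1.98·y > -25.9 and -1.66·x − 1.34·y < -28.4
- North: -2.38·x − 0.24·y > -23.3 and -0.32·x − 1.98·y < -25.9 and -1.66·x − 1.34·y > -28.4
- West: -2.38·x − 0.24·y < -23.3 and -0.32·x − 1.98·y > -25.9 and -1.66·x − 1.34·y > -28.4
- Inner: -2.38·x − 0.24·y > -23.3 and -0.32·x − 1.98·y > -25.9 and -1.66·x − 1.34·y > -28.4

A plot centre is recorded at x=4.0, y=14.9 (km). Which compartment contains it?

-2.38·4.0 − 0.24·14.9 = -13.096, which is > -23.3
-0.32·4.0 − 1.98·14.9 = -30.782, which is < -25.9
-1.66·4.0 − 1.34·14.9 = -26.606, which is > -28.4
This sign pattern matches North.

North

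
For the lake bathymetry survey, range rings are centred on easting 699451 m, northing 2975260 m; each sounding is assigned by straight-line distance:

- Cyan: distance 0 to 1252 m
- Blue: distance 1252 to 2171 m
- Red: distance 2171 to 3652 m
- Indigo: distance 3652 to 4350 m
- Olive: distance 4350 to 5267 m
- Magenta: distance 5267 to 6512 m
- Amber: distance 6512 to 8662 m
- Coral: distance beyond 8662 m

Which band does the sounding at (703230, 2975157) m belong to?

Indigo

Distance = √((703230−699451)² + (2975157−2975260)²) = √(14280841.000 + 10609.000) = 3780.403 m.
3652 ≤ 3780.403 < 4350 → Indigo.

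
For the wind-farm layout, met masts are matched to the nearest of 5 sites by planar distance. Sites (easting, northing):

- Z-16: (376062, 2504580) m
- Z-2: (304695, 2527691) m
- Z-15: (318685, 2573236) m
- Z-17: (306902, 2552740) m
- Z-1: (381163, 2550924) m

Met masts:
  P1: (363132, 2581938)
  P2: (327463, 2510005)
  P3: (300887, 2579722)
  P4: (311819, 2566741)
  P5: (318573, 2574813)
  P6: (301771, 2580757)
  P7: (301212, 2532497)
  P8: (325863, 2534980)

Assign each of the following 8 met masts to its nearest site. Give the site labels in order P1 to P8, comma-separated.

P1 → Z-1 (d²=1286985157.00)
P2 → Z-2 (d²=831176420.00)
P3 → Z-15 (d²=358837000.00)
P4 → Z-15 (d²=89326981.00)
P5 → Z-15 (d²=2499473.00)
P6 → Z-15 (d²=342648837.00)
P7 → Z-2 (d²=35228925.00)
P8 → Z-2 (d²=501213745.00)

Z-1, Z-2, Z-15, Z-15, Z-15, Z-15, Z-2, Z-2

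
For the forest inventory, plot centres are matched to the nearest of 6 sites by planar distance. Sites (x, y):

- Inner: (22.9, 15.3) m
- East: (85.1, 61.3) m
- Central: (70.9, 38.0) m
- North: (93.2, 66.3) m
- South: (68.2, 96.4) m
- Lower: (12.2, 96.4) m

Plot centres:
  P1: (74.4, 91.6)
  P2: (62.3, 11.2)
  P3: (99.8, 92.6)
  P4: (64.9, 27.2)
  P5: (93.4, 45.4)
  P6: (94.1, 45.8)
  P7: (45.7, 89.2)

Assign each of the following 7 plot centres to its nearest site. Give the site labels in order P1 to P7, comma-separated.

South, Central, North, Central, East, East, South

P1 → South (d²=61.48)
P2 → Central (d²=792.20)
P3 → North (d²=735.25)
P4 → Central (d²=152.64)
P5 → East (d²=321.70)
P6 → East (d²=321.25)
P7 → South (d²=558.09)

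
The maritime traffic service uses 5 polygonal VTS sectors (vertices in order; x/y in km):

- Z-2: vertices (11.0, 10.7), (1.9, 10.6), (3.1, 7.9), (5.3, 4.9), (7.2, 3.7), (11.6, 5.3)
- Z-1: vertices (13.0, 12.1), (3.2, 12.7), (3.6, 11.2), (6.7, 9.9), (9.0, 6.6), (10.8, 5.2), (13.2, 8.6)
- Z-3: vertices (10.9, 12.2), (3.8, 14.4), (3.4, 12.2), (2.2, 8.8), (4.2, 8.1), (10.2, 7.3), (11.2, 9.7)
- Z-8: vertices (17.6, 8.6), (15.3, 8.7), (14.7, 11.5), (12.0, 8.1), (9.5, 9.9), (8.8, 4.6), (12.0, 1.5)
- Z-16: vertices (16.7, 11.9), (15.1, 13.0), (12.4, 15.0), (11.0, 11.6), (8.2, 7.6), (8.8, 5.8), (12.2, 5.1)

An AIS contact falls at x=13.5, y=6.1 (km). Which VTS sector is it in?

Z-8

Cast a ray rightward from (13.5, 6.1). For each polygon, the edges (by vertex number in listed order) whose endpoints lie on opposite sides of y = 6.1, where each meets that height, and whether that is right or left of the point:
Z-2: 3–4 at x≈4.42 (left), 6–1 at x≈11.51 (left) → 0 crossings.
Z-1: 5–6 at x≈9.64 (left), 6–7 at x≈11.44 (left) → 0 crossings.
Z-3: no edge straddles that height → 0 crossings.
Z-8: 5–6 at x≈9.00 (left), 7–1 at x≈15.63 (right) → 1 crossing.
Z-16: 5–6 at x≈8.70 (left), 7–1 at x≈12.86 (left) → 0 crossings.
Only Z-8 has an odd count, so the point is inside Z-8.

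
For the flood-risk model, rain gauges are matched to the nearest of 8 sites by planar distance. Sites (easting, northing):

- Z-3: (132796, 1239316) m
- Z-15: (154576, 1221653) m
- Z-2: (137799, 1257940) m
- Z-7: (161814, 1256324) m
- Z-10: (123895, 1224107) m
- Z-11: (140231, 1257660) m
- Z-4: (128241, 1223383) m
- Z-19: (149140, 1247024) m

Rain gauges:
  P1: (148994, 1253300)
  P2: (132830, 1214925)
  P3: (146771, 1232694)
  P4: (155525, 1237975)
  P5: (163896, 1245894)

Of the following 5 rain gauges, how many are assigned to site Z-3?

0

P1 → Z-19
P2 → Z-4
P3 → Z-15
P4 → Z-19
P5 → Z-7
0 of the 5 go to Z-3.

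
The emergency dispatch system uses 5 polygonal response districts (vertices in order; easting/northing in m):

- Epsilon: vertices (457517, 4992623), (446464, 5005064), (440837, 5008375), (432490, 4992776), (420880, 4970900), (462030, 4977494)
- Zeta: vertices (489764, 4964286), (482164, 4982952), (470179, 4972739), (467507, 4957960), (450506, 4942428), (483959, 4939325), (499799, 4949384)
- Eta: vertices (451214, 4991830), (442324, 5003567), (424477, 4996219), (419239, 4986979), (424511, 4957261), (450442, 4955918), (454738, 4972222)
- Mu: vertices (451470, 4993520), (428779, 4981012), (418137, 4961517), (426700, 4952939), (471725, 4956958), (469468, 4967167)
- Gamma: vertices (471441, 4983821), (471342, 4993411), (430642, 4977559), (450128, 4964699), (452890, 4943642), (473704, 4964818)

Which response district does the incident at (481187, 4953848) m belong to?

Zeta

Cast a ray rightward from (481187, 4953848). For each polygon, the edges (by vertex number in listed order) whose endpoints lie on opposite sides of northing = 4953848, where each meets that height, and whether that is right or left of the point:
Epsilon: no edge straddles that height → 0 crossings.
Zeta: 4–5 at easting≈463006.1 (left), 7–1 at easting≈496792.9 (right) → 1 crossing.
Eta: no edge straddles that height → 0 crossings.
Mu: 3–4 at easting≈425792.6 (left), 4–5 at easting≈436883.6 (left) → 0 crossings.
Gamma: 4–5 at easting≈451551.3 (left), 5–6 at easting≈462921.5 (left) → 0 crossings.
Only Zeta has an odd count, so the point is inside Zeta.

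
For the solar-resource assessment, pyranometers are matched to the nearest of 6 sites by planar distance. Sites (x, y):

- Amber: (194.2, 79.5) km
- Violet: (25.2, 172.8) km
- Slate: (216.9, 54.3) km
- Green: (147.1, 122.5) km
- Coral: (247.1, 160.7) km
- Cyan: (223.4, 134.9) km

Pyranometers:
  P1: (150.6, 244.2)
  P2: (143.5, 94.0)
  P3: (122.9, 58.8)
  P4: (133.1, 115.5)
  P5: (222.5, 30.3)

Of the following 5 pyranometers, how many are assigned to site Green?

P1 → Green
P2 → Green
P3 → Green
P4 → Green
P5 → Slate
4 of the 5 go to Green.

4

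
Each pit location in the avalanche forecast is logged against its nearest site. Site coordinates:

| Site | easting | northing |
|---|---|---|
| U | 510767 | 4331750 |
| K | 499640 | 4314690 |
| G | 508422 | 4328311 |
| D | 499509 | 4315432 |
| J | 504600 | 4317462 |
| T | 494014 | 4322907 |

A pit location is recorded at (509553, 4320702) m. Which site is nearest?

J

Squared distances to each site:
U: 123532100.000; K: 134411713.000; G: 59176042.000; D: 128654836.000; J: 35029809.000; T: 246322546.000.
Minimum at J.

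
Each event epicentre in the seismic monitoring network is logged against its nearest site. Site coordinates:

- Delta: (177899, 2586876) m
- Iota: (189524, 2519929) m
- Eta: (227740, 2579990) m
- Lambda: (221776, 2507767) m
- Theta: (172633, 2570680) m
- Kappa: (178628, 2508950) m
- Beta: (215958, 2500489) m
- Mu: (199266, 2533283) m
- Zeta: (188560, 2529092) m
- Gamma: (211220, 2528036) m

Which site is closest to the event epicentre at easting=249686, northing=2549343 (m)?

Eta

Squared distances to each site:
Delta: 6562099458.000; Iota: 4484649640.000; Eta: 1420865525.000; Lambda: 2507531876.000; Theta: 6392432378.000; Kappa: 6680833813.000; Beta: 3524291300.000; Mu: 2800100000.000; Zeta: 4146490877.000; Gamma: 1933621405.000.
Minimum at Eta.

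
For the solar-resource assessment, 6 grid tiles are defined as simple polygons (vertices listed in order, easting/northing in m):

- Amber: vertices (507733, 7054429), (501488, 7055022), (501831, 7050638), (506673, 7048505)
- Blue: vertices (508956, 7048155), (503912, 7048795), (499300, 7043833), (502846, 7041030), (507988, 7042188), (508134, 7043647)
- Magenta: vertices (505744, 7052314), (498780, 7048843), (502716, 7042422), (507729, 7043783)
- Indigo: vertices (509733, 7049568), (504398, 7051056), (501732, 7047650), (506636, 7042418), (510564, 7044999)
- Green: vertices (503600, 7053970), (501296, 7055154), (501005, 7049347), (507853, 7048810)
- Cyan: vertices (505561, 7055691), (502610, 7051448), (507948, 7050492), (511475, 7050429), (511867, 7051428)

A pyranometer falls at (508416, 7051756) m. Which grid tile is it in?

Cyan

Cast a ray rightward from (508416, 7051756). For each polygon, the edges (by vertex number in listed order) whose endpoints lie on opposite sides of northing = 7051756, where each meets that height, and whether that is right or left of the point:
Amber: 2–3 at easting≈501743.5 (left), 4–1 at easting≈507254.7 (left) → 0 crossings.
Blue: no edge straddles that height → 0 crossings.
Magenta: 1–2 at easting≈504624.5 (left), 4–1 at easting≈505873.8 (left) → 0 crossings.
Indigo: no edge straddles that height → 0 crossings.
Green: 2–3 at easting≈501125.7 (left), 4–1 at easting≈505424.8 (left) → 0 crossings.
Cyan: 1–2 at easting≈502824.2 (left), 5–1 at easting≈511381.8 (right) → 1 crossing.
Only Cyan has an odd count, so the point is inside Cyan.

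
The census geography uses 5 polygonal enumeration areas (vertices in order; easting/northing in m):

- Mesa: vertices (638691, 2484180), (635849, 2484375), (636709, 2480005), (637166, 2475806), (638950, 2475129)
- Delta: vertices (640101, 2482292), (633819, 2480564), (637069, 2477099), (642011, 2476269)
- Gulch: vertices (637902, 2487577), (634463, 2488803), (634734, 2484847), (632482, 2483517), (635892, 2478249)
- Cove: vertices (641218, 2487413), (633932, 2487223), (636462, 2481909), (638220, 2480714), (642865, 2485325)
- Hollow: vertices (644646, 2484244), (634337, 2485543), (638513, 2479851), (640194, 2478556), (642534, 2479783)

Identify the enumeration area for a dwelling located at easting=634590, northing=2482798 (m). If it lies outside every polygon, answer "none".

Gulch

Cast a ray rightward from (634590, 2482798). For each polygon, the edges (by vertex number in listed order) whose endpoints lie on opposite sides of northing = 2482798, where each meets that height, and whether that is right or left of the point:
Mesa: 2–3 at easting≈636159.3 (right), 5–1 at easting≈638730.5 (right) → 2 crossings.
Delta: no edge straddles that height → 0 crossings.
Gulch: 4–5 at easting≈632947.4 (left), 5–1 at easting≈636872.2 (right) → 1 crossing.
Cove: 2–3 at easting≈636038.7 (right), 4–5 at easting≈640319.4 (right) → 2 crossings.
Hollow: 2–3 at easting≈636350.9 (right), 5–1 at easting≈643961.4 (right) → 2 crossings.
Only Gulch has an odd count, so the point is inside Gulch.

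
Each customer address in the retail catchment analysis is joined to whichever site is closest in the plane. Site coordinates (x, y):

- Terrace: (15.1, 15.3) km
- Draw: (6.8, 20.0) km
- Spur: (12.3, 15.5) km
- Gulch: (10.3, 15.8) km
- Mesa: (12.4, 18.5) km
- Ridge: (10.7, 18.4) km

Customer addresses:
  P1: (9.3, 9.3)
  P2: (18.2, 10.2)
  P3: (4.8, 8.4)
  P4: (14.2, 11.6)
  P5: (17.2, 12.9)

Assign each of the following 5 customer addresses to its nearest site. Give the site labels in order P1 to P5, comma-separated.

P1 → Gulch (d²=43.25)
P2 → Terrace (d²=35.62)
P3 → Gulch (d²=85.01)
P4 → Terrace (d²=14.50)
P5 → Terrace (d²=10.17)

Gulch, Terrace, Gulch, Terrace, Terrace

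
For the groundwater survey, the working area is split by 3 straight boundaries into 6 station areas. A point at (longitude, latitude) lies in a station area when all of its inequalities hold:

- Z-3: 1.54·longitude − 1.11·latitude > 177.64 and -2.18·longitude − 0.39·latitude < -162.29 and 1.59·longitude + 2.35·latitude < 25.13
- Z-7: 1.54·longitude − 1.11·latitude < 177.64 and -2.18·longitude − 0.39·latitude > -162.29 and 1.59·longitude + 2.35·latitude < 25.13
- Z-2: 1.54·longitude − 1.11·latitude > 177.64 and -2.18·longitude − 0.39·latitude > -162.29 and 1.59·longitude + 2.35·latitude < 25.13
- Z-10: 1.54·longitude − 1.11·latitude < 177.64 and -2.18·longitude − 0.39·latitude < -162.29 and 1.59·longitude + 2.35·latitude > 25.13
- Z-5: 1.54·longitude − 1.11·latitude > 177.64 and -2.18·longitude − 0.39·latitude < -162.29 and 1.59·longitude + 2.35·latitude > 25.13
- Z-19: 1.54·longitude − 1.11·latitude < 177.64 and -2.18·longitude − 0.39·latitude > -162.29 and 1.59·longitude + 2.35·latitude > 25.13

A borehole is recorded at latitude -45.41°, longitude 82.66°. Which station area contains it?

Z-3

1.54·82.66 − 1.11·-45.41 = 177.701, which is > 177.64
-2.18·82.66 − 0.39·-45.41 = -162.489, which is < -162.29
1.59·82.66 + 2.35·-45.41 = 24.716, which is < 25.13
This sign pattern matches Z-3.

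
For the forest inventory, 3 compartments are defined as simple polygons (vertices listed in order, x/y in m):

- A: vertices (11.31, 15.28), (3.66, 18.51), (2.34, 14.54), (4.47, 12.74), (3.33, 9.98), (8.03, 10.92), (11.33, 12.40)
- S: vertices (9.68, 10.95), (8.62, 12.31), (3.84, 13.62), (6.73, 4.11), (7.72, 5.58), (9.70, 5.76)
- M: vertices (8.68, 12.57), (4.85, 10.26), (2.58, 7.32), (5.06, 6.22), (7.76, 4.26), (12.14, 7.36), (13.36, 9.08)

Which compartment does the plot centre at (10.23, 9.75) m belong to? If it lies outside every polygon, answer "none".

M

Cast a ray rightward from (10.23, 9.75). For each polygon, the edges (by vertex number in listed order) whose endpoints lie on opposite sides of y = 9.75, where each meets that height, and whether that is right or left of the point:
A: no edge straddles that height → 0 crossings.
S: 3–4 at x≈5.016 (left), 6–1 at x≈9.685 (left) → 0 crossings.
M: 2–3 at x≈4.456 (left), 7–1 at x≈12.462 (right) → 1 crossing.
Only M has an odd count, so the point is inside M.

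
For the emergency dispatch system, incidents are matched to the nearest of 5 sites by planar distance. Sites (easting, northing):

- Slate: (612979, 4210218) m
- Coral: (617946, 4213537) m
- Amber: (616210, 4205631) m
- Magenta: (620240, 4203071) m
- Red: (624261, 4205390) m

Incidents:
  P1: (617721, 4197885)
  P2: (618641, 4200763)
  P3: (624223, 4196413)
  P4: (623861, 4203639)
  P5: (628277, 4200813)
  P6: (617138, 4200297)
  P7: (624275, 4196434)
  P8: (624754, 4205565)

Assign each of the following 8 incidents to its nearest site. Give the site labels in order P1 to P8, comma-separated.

Magenta, Magenta, Magenta, Red, Red, Magenta, Magenta, Red

P1 → Magenta (d²=33239957.00)
P2 → Magenta (d²=7883665.00)
P3 → Magenta (d²=60193253.00)
P4 → Red (d²=3226001.00)
P5 → Red (d²=37077185.00)
P6 → Magenta (d²=17317480.00)
P7 → Magenta (d²=60330994.00)
P8 → Red (d²=273674.00)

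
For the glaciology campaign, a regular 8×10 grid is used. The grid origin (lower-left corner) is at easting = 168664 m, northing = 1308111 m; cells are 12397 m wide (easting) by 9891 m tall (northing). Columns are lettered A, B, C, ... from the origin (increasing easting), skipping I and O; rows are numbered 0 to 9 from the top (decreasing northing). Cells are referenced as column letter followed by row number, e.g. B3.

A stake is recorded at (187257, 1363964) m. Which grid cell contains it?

B4

Column index: ⌊(187257 − 168664) / 12397⌋ = ⌊1.500⌋ = 1 → column B
Row offset from origin: ⌊(1363964 − 1308111) / 9891⌋ = ⌊5.647⌋ = 5 → row 4 (counted from top)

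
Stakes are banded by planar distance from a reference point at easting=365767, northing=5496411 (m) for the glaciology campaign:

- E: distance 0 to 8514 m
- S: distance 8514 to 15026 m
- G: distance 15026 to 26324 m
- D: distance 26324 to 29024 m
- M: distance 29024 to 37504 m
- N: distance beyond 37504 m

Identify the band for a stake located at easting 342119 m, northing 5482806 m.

Distance = √((342119−365767)² + (5482806−5496411)²) = √(559227904.000 + 185096025.000) = 27282.301 m.
26324 ≤ 27282.301 < 29024 → D.

D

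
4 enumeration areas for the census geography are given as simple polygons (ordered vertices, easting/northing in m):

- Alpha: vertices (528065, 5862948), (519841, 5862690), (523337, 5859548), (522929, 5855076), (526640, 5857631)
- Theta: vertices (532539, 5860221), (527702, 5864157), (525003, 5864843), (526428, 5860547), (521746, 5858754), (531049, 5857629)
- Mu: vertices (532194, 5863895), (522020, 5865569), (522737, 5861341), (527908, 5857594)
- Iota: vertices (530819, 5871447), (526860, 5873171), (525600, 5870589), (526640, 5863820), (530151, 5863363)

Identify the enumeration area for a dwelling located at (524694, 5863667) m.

Mu

Cast a ray rightward from (524694, 5863667). For each polygon, the edges (by vertex number in listed order) whose endpoints lie on opposite sides of northing = 5863667, where each meets that height, and whether that is right or left of the point:
Alpha: no edge straddles that height → 0 crossings.
Theta: 1–2 at easting≈528304.2 (right), 3–4 at easting≈525393.1 (right) → 2 crossings.
Mu: 2–3 at easting≈522342.5 (left), 4–1 at easting≈532038.9 (right) → 1 crossing.
Iota: 4–5 at easting≈527815.5 (right), 5–1 at easting≈530176.1 (right) → 2 crossings.
Only Mu has an odd count, so the point is inside Mu.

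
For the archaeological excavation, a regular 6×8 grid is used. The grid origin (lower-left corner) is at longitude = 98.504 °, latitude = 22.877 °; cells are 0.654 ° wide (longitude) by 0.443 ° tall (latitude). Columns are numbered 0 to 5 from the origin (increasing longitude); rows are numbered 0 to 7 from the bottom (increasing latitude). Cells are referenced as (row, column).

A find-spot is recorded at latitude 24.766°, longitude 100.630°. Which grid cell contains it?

Column index: ⌊(100.630 − 98.504) / 0.654⌋ = ⌊3.251⌋ = 3
Row offset from origin: ⌊(24.766 − 22.877) / 0.443⌋ = ⌊4.264⌋ = 4 → row 4

(4, 3)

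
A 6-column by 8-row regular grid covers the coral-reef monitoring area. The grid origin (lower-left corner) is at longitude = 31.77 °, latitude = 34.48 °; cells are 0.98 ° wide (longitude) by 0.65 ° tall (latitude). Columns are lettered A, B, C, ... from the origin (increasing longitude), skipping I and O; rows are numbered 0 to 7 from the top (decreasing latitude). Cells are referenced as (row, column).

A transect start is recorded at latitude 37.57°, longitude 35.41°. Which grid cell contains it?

Column index: ⌊(35.41 − 31.77) / 0.98⌋ = ⌊3.714⌋ = 3 → column D
Row offset from origin: ⌊(37.57 − 34.48) / 0.65⌋ = ⌊4.754⌋ = 4 → row 3 (counted from top)

(3, D)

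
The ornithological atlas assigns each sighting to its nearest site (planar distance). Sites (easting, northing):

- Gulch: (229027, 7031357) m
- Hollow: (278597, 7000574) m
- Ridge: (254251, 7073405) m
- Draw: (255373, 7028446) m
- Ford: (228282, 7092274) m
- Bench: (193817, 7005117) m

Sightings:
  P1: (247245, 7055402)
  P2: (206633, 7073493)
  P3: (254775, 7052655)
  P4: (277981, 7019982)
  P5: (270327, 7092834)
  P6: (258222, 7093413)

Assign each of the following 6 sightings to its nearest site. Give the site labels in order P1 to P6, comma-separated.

Ridge, Ford, Ridge, Hollow, Ridge, Ridge

P1 → Ridge (d²=373192045.00)
P2 → Ford (d²=821405162.00)
P3 → Ridge (d²=430837076.00)
P4 → Hollow (d²=377049920.00)
P5 → Ridge (d²=635923817.00)
P6 → Ridge (d²=416088905.00)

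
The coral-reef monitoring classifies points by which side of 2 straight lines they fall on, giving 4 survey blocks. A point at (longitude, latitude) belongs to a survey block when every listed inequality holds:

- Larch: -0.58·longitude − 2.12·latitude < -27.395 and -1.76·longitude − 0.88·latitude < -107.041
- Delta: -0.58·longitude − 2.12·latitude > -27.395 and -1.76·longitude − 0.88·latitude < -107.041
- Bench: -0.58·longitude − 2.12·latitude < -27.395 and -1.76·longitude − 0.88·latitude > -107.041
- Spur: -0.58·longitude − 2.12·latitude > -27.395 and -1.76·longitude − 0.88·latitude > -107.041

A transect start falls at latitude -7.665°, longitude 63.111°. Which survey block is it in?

Spur

-0.58·63.111 − 2.12·-7.665 = -20.355, which is > -27.395
-1.76·63.111 − 0.88·-7.665 = -104.330, which is > -107.041
This sign pattern matches Spur.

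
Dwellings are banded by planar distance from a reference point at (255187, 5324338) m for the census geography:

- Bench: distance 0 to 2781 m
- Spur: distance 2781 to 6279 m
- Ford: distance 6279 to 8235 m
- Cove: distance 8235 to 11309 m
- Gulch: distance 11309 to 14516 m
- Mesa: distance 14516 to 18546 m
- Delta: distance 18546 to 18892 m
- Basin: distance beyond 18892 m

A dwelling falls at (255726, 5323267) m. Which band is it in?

Bench

Distance = √((255726−255187)² + (5323267−5324338)²) = √(290521.000 + 1147041.000) = 1198.984 m.
0 ≤ 1198.984 < 2781 → Bench.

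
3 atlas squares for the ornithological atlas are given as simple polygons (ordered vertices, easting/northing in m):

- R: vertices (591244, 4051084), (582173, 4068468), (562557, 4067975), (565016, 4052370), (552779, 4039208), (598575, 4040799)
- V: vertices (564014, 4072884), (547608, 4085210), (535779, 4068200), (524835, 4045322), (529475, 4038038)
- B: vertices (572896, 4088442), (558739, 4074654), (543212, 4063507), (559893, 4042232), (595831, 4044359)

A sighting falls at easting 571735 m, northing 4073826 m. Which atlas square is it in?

B

Cast a ray rightward from (571735, 4073826). For each polygon, the edges (by vertex number in listed order) whose endpoints lie on opposite sides of northing = 4073826, where each meets that height, and whether that is right or left of the point:
R: no edge straddles that height → 0 crossings.
V: 1–2 at easting≈562760.2 (left), 2–3 at easting≈539691.4 (left) → 0 crossings.
B: 2–3 at easting≈557585.7 (left), 5–1 at easting≈580500.2 (right) → 1 crossing.
Only B has an odd count, so the point is inside B.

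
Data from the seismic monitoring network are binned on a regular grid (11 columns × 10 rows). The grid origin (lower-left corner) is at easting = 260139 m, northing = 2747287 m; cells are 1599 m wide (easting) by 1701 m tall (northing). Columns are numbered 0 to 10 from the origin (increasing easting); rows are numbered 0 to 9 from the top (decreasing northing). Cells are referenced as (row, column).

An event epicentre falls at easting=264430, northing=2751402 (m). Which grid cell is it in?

(7, 2)

Column index: ⌊(264430 − 260139) / 1599⌋ = ⌊2.684⌋ = 2
Row offset from origin: ⌊(2751402 − 2747287) / 1701⌋ = ⌊2.419⌋ = 2 → row 7 (counted from top)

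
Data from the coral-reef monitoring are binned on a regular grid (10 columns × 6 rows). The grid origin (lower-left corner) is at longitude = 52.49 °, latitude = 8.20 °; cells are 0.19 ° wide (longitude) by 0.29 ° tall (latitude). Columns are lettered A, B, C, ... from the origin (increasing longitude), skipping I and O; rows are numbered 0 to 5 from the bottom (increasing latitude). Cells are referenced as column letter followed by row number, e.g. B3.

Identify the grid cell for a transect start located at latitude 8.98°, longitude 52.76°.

Column index: ⌊(52.76 − 52.49) / 0.19⌋ = ⌊1.421⌋ = 1 → column B
Row offset from origin: ⌊(8.98 − 8.20) / 0.29⌋ = ⌊2.690⌋ = 2 → row 2

B2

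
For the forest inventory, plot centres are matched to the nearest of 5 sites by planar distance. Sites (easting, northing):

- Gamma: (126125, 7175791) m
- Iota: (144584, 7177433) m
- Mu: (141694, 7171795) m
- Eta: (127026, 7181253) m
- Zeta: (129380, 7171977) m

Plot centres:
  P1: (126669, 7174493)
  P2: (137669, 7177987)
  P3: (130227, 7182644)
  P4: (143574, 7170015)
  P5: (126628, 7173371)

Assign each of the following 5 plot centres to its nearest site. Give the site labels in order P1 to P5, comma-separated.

P1 → Gamma (d²=1980740.00)
P2 → Iota (d²=48124141.00)
P3 → Eta (d²=12181282.00)
P4 → Mu (d²=6702800.00)
P5 → Gamma (d²=6109409.00)

Gamma, Iota, Eta, Mu, Gamma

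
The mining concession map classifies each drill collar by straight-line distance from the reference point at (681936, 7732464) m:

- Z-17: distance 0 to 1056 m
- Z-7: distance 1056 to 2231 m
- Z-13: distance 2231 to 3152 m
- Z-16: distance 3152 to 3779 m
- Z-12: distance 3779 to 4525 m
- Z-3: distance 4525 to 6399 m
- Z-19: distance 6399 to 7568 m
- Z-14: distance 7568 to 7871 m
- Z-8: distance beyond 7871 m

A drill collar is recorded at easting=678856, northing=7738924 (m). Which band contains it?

Distance = √((678856−681936)² + (7738924−7732464)²) = √(9486400.000 + 41731600.000) = 7156.675 m.
6399 ≤ 7156.675 < 7568 → Z-19.

Z-19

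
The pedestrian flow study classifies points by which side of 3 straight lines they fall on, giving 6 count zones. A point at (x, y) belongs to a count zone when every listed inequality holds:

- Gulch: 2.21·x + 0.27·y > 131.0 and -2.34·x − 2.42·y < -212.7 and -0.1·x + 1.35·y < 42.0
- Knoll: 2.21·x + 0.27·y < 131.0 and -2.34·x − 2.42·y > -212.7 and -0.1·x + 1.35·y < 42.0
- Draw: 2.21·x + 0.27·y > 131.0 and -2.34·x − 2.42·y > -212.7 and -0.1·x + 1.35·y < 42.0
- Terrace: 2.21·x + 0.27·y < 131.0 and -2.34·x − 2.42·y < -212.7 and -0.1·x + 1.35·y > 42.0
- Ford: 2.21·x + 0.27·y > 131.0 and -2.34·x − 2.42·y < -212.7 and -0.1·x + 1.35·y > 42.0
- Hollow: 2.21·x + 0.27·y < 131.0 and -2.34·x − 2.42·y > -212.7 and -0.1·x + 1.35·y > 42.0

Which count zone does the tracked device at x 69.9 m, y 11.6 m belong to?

Draw

2.21·69.9 + 0.27·11.6 = 157.611, which is > 131.0
-2.34·69.9 − 2.42·11.6 = -191.638, which is > -212.7
-0.1·69.9 + 1.35·11.6 = 8.670, which is < 42.0
This sign pattern matches Draw.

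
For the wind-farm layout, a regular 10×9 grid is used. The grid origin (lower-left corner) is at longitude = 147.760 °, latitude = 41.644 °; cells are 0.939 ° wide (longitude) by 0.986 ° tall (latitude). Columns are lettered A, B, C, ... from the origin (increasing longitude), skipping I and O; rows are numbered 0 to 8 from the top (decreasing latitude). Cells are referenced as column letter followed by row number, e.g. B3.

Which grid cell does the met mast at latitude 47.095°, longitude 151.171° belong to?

Column index: ⌊(151.171 − 147.760) / 0.939⌋ = ⌊3.633⌋ = 3 → column D
Row offset from origin: ⌊(47.095 − 41.644) / 0.986⌋ = ⌊5.528⌋ = 5 → row 3 (counted from top)

D3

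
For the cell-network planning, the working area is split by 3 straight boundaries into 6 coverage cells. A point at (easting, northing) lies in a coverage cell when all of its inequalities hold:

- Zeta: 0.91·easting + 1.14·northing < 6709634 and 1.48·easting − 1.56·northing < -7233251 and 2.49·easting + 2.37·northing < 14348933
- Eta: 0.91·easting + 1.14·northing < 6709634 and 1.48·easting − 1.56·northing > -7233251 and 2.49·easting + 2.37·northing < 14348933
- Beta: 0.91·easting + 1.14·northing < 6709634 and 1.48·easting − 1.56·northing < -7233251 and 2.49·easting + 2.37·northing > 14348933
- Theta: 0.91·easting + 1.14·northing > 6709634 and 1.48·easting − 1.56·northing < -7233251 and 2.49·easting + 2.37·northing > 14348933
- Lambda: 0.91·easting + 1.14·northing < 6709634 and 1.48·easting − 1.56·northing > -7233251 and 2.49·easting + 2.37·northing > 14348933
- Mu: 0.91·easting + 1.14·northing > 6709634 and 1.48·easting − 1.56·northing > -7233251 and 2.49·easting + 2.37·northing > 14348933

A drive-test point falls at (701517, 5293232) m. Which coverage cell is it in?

0.91·701517 + 1.14·5293232 = 6672664.950, which is < 6709634
1.48·701517 − 1.56·5293232 = -7219196.760, which is > -7233251
2.49·701517 + 2.37·5293232 = 14291737.170, which is < 14348933
This sign pattern matches Eta.

Eta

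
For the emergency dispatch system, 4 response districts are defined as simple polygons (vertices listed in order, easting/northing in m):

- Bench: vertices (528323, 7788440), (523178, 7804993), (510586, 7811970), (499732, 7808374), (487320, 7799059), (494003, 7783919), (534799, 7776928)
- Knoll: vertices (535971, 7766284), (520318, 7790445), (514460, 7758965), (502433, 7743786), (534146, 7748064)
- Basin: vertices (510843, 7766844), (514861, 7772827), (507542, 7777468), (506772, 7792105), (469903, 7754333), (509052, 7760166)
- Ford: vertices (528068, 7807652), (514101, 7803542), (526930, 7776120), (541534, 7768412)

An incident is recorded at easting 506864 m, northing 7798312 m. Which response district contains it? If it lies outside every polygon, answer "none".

Cast a ray rightward from (506864, 7798312). For each polygon, the edges (by vertex number in listed order) whose endpoints lie on opposite sides of northing = 7798312, where each meets that height, and whether that is right or left of the point:
Bench: 1–2 at easting≈525254.6 (right), 5–6 at easting≈487649.7 (left) → 1 crossing.
Knoll: no edge straddles that height → 0 crossings.
Basin: no edge straddles that height → 0 crossings.
Ford: 2–3 at easting≈516547.8 (right), 4–1 at easting≈531273.2 (right) → 2 crossings.
Only Bench has an odd count, so the point is inside Bench.

Bench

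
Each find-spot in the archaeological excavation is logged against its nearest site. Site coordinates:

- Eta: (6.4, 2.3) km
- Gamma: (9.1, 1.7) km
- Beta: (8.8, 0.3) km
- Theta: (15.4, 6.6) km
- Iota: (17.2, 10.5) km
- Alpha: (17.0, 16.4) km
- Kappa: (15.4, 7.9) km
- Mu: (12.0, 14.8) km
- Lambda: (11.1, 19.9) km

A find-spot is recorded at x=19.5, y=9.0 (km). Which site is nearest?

Squared distances to each site:
Eta: 216.500; Gamma: 161.450; Beta: 190.180; Theta: 22.570; Iota: 7.540; Alpha: 61.010; Kappa: 18.020; Mu: 89.890; Lambda: 189.370.
Minimum at Iota.

Iota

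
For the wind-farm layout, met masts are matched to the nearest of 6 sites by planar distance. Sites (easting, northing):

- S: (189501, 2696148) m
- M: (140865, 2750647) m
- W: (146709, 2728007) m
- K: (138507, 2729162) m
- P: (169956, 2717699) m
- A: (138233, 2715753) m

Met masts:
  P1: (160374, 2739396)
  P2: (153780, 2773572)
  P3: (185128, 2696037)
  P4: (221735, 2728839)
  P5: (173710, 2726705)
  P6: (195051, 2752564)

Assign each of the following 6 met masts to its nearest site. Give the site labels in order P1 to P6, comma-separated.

P1 → W (d²=316441546.00)
P2 → M (d²=692352850.00)
P3 → S (d²=19135450.00)
P4 → S (d²=2107732237.00)
P5 → P (d²=95200552.00)
P6 → P (d²=1845327250.00)

W, M, S, S, P, P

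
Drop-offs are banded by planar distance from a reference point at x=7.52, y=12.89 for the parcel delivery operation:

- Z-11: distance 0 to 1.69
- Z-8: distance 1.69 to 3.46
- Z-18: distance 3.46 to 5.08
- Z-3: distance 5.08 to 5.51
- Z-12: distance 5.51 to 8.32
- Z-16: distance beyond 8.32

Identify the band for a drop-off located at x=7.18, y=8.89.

Distance = √((7.18−7.52)² + (8.89−12.89)²) = √(0.116 + 16.000) = 4.014.
3.46 ≤ 4.014 < 5.08 → Z-18.

Z-18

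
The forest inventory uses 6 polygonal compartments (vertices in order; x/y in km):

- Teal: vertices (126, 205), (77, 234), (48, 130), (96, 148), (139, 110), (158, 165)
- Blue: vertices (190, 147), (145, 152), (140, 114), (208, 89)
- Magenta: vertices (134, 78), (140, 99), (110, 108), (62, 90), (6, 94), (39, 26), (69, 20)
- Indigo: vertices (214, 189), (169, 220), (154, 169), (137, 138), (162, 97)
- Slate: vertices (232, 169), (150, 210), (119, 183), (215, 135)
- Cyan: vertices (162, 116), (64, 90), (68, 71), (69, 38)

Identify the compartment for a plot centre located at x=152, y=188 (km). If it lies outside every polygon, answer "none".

Slate

Cast a ray rightward from (152, 188). For each polygon, the edges (by vertex number in listed order) whose endpoints lie on opposite sides of y = 188, where each meets that height, and whether that is right or left of the point:
Teal: 2–3 at x≈64.2 (left), 6–1 at x≈139.6 (left) → 0 crossings.
Blue: no edge straddles that height → 0 crossings.
Magenta: no edge straddles that height → 0 crossings.
Indigo: 2–3 at x≈159.6 (right), 5–1 at x≈213.4 (right) → 2 crossings.
Slate: 1–2 at x≈194.0 (right), 2–3 at x≈124.7 (left) → 1 crossing.
Cyan: no edge straddles that height → 0 crossings.
Only Slate has an odd count, so the point is inside Slate.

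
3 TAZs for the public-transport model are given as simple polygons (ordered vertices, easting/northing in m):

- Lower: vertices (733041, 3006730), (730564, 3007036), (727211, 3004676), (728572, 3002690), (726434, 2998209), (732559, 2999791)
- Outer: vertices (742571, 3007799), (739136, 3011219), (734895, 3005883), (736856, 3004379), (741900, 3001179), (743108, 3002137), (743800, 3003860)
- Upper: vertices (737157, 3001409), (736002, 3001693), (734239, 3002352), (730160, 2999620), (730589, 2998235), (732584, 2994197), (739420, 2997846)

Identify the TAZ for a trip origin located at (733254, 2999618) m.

Cast a ray rightward from (733254, 2999618). For each polygon, the edges (by vertex number in listed order) whose endpoints lie on opposite sides of northing = 2999618, where each meets that height, and whether that is right or left of the point:
Lower: 4–5 at easting≈727106.3 (left), 5–6 at easting≈731889.2 (left) → 0 crossings.
Outer: no edge straddles that height → 0 crossings.
Upper: 4–5 at easting≈730160.6 (left), 7–1 at easting≈738294.5 (right) → 1 crossing.
Only Upper has an odd count, so the point is inside Upper.

Upper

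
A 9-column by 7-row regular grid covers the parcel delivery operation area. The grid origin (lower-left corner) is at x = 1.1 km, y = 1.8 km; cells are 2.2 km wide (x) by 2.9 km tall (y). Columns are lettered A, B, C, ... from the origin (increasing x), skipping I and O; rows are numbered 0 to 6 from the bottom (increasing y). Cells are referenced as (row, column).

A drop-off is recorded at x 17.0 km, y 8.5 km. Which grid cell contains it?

(2, H)

Column index: ⌊(17.0 − 1.1) / 2.2⌋ = ⌊7.227⌋ = 7 → column H
Row offset from origin: ⌊(8.5 − 1.8) / 2.9⌋ = ⌊2.310⌋ = 2 → row 2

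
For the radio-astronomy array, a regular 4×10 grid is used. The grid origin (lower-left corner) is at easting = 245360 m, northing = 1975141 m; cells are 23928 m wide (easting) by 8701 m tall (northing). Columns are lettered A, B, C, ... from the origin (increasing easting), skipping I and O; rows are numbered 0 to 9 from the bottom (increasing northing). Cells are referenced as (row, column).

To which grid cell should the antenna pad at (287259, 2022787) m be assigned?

(5, B)

Column index: ⌊(287259 − 245360) / 23928⌋ = ⌊1.751⌋ = 1 → column B
Row offset from origin: ⌊(2022787 − 1975141) / 8701⌋ = ⌊5.476⌋ = 5 → row 5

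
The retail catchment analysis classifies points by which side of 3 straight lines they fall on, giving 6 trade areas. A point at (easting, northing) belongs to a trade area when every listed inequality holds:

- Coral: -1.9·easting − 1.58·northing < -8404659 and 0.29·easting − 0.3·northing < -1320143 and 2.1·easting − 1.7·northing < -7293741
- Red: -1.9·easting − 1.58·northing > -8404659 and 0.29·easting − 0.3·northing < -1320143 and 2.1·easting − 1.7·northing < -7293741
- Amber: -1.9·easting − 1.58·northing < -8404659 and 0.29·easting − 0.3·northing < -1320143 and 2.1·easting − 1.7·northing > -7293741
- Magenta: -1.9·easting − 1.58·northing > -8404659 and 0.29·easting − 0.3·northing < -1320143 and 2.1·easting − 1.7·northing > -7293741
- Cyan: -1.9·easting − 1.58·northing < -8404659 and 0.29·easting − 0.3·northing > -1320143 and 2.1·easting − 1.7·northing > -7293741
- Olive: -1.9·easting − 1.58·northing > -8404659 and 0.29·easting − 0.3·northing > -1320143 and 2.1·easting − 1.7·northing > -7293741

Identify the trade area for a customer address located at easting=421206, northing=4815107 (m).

Coral

-1.9·421206 − 1.58·4815107 = -8408160.460, which is < -8404659
0.29·421206 − 0.3·4815107 = -1322382.360, which is < -1320143
2.1·421206 − 1.7·4815107 = -7301149.300, which is < -7293741
This sign pattern matches Coral.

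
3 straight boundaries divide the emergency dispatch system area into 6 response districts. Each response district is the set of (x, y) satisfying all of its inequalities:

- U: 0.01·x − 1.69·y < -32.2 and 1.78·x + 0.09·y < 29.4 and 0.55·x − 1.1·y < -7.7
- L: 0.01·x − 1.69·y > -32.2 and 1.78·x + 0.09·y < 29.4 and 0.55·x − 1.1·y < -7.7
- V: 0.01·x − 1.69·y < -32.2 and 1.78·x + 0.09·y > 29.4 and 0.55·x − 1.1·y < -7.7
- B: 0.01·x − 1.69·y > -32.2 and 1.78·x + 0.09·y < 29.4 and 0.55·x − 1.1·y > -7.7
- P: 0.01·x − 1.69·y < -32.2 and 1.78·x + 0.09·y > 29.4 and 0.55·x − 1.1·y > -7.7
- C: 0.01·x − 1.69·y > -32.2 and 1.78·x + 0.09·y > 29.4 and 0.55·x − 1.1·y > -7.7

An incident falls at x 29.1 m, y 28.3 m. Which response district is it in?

V

0.01·29.1 − 1.69·28.3 = -47.536, which is < -32.2
1.78·29.1 + 0.09·28.3 = 54.345, which is > 29.4
0.55·29.1 − 1.1·28.3 = -15.125, which is < -7.7
This sign pattern matches V.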